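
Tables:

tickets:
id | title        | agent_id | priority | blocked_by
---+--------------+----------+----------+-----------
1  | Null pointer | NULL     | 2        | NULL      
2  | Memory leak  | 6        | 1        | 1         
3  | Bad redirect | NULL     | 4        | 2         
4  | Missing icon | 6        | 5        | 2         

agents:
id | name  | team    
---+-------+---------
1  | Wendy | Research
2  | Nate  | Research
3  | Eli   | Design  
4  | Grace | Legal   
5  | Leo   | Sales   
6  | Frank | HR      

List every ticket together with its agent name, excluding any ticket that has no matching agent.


INNER JOIN keeps only tickets rows whose agent_id matches an id in agents. Walk through each ticket:
  - ticket 1 (Null pointer): agent_id=NULL, no match -> dropped
  - ticket 2 (Memory leak): agent_id=6 -> matches Frank
  - ticket 3 (Bad redirect): agent_id=NULL, no match -> dropped
  - ticket 4 (Missing icon): agent_id=6 -> matches Frank
So 2 of 4 rows are dropped.

SQL:
SELECT a.title, b.name AS agent
FROM tickets a
INNER JOIN agents b ON a.agent_id = b.id

Result:
title        | agent
-------------+------
Memory leak  | Frank
Missing icon | Frank


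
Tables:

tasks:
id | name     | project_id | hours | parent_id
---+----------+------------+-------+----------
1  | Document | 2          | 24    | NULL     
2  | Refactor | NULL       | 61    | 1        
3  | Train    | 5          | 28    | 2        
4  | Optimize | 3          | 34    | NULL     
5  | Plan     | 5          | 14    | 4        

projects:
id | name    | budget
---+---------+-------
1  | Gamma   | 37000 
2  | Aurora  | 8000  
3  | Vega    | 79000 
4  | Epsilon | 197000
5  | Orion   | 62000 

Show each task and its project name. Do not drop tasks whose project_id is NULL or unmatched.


LEFT JOIN keeps every row from tasks (the left table); where project_id has no match in projects, the project columns become NULL. Walk through each task:
  - task 1 (Document): project_id=2 -> matches Aurora
  - task 2 (Refactor): project_id=NULL, no match -> kept with NULL
  - task 3 (Train): project_id=5 -> matches Orion
  - task 4 (Optimize): project_id=3 -> matches Vega
  - task 5 (Plan): project_id=5 -> matches Orion
All 5 rows appear; 1 has NULL project.

SQL:
SELECT a.name, b.name AS project
FROM tasks a
LEFT JOIN projects b ON a.project_id = b.id

Result:
name     | project
---------+--------
Document | Aurora 
Refactor | NULL   
Train    | Orion  
Optimize | Vega   
Plan     | Orion  


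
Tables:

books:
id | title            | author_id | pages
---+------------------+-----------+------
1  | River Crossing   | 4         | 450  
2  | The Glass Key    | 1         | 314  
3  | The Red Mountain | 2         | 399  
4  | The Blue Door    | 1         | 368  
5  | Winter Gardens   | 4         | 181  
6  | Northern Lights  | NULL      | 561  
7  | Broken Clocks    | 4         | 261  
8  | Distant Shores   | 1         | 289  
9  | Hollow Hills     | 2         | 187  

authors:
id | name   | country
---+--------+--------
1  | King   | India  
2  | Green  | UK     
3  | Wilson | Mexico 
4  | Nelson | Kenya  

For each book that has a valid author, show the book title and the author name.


INNER JOIN keeps only books rows whose author_id matches an id in authors. Walk through each book:
  - book 1 (River Crossing): author_id=4 -> matches Nelson
  - book 2 (The Glass Key): author_id=1 -> matches King
  - book 3 (The Red Mountain): author_id=2 -> matches Green
  - book 4 (The Blue Door): author_id=1 -> matches King
  - book 5 (Winter Gardens): author_id=4 -> matches Nelson
  - book 6 (Northern Lights): author_id=NULL, no match -> dropped
  - book 7 (Broken Clocks): author_id=4 -> matches Nelson
  - book 8 (Distant Shores): author_id=1 -> matches King
  - book 9 (Hollow Hills): author_id=2 -> matches Green
So 1 of 9 rows is dropped.

SQL:
SELECT a.title, b.name AS author
FROM books a
INNER JOIN authors b ON a.author_id = b.id

Result:
title            | author
-----------------+-------
River Crossing   | Nelson
The Glass Key    | King  
The Red Mountain | Green 
The Blue Door    | King  
Winter Gardens   | Nelson
Broken Clocks    | Nelson
Distant Shores   | King  
Hollow Hills     | Green 


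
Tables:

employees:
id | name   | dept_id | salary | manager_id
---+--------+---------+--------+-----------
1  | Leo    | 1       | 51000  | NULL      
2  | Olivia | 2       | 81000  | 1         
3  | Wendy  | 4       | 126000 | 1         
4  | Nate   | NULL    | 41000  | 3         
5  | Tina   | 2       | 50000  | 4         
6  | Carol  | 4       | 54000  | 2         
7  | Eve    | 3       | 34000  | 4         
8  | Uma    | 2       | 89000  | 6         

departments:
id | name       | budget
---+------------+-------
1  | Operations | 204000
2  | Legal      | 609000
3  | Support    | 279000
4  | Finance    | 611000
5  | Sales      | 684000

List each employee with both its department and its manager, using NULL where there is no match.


Two LEFT JOINs from the same base table employees: one to departments via dept_id, one to employees itself via manager_id. Both are LEFT so every employee is preserved.
Match against departments:
  - employee 1 (Leo): dept_id=1 -> matches Operations
  - employee 2 (Olivia): dept_id=2 -> matches Legal
  - employee 3 (Wendy): dept_id=4 -> matches Finance
  - employee 4 (Nate): dept_id=NULL, no match -> kept with NULL
  - employee 5 (Tina): dept_id=2 -> matches Legal
  - employee 6 (Carol): dept_id=4 -> matches Finance
  - employee 7 (Eve): dept_id=3 -> matches Support
  - employee 8 (Uma): dept_id=2 -> matches Legal
Match against employees (self):
  - employee 1 (Leo): manager_id=NULL -> NULL
  - employee 2 (Olivia): manager_id=1 -> Leo
  - employee 3 (Wendy): manager_id=1 -> Leo
  - employee 4 (Nate): manager_id=3 -> Wendy
  - employee 5 (Tina): manager_id=4 -> Nate
  - employee 6 (Carol): manager_id=2 -> Olivia
  - employee 7 (Eve): manager_id=4 -> Nate
  - employee 8 (Uma): manager_id=6 -> Carol

SQL:
SELECT a.name, b.name AS department, c.name AS manager
FROM employees a
LEFT JOIN departments b ON a.dept_id = b.id
LEFT JOIN employees c ON a.manager_id = c.id

Result:
name   | department | manager
-------+------------+--------
Leo    | Operations | NULL   
Olivia | Legal      | Leo    
Wendy  | Finance    | Leo    
Nate   | NULL       | Wendy  
Tina   | Legal      | Nate   
Carol  | Finance    | Olivia 
Eve    | Support    | Nate   
Uma    | Legal      | Carol  


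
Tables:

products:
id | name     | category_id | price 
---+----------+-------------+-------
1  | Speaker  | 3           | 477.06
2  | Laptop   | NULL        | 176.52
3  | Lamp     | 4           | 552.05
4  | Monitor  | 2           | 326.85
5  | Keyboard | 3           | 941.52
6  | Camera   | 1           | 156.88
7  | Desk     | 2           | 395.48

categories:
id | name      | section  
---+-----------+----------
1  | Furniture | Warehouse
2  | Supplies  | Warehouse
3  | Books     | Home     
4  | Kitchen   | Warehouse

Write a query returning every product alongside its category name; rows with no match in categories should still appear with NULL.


LEFT JOIN keeps every row from products (the left table); where category_id has no match in categories, the category columns become NULL. Walk through each product:
  - product 1 (Speaker): category_id=3 -> matches Books
  - product 2 (Laptop): category_id=NULL, no match -> kept with NULL
  - product 3 (Lamp): category_id=4 -> matches Kitchen
  - product 4 (Monitor): category_id=2 -> matches Supplies
  - product 5 (Keyboard): category_id=3 -> matches Books
  - product 6 (Camera): category_id=1 -> matches Furniture
  - product 7 (Desk): category_id=2 -> matches Supplies
All 7 rows appear; 1 has NULL category.

SQL:
SELECT a.name, b.name AS category
FROM products a
LEFT JOIN categories b ON a.category_id = b.id

Result:
name     | category 
---------+----------
Speaker  | Books    
Laptop   | NULL     
Lamp     | Kitchen  
Monitor  | Supplies 
Keyboard | Books    
Camera   | Furniture
Desk     | Supplies 


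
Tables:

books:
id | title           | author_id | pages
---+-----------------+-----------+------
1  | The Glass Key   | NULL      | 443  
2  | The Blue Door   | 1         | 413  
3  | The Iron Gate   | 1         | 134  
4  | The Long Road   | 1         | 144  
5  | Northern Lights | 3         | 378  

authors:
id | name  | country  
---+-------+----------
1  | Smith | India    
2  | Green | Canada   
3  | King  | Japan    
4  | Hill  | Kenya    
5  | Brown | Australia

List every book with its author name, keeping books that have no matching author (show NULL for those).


LEFT JOIN keeps every row from books (the left table); where author_id has no match in authors, the author columns become NULL. Walk through each book:
  - book 1 (The Glass Key): author_id=NULL, no match -> kept with NULL
  - book 2 (The Blue Door): author_id=1 -> matches Smith
  - book 3 (The Iron Gate): author_id=1 -> matches Smith
  - book 4 (The Long Road): author_id=1 -> matches Smith
  - book 5 (Northern Lights): author_id=3 -> matches King
All 5 rows appear; 1 has NULL author.

SQL:
SELECT a.title, b.name AS author
FROM books a
LEFT JOIN authors b ON a.author_id = b.id

Result:
title           | author
----------------+-------
The Glass Key   | NULL  
The Blue Door   | Smith 
The Iron Gate   | Smith 
The Long Road   | Smith 
Northern Lights | King  


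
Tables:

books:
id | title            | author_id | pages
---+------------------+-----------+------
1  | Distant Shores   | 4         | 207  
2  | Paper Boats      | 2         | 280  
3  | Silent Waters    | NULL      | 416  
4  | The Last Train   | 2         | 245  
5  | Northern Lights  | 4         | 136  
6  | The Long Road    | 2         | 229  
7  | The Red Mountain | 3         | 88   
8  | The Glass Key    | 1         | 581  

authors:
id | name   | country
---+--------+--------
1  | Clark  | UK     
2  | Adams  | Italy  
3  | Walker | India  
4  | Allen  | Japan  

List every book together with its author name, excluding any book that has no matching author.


INNER JOIN keeps only books rows whose author_id matches an id in authors. Walk through each book:
  - book 1 (Distant Shores): author_id=4 -> matches Allen
  - book 2 (Paper Boats): author_id=2 -> matches Adams
  - book 3 (Silent Waters): author_id=NULL, no match -> dropped
  - book 4 (The Last Train): author_id=2 -> matches Adams
  - book 5 (Northern Lights): author_id=4 -> matches Allen
  - book 6 (The Long Road): author_id=2 -> matches Adams
  - book 7 (The Red Mountain): author_id=3 -> matches Walker
  - book 8 (The Glass Key): author_id=1 -> matches Clark
So 1 of 8 rows is dropped.

SQL:
SELECT a.title, b.name AS author
FROM books a
INNER JOIN authors b ON a.author_id = b.id

Result:
title            | author
-----------------+-------
Distant Shores   | Allen 
Paper Boats      | Adams 
The Last Train   | Adams 
Northern Lights  | Allen 
The Long Road    | Adams 
The Red Mountain | Walker
The Glass Key    | Clark 


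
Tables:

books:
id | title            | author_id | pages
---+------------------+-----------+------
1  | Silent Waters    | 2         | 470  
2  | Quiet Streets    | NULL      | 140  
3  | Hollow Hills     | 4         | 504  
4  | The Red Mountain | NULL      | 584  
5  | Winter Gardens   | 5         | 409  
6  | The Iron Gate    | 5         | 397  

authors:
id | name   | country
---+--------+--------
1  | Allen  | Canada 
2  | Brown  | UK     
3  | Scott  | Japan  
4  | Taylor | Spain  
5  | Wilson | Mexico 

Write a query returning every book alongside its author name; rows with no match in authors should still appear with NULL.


LEFT JOIN keeps every row from books (the left table); where author_id has no match in authors, the author columns become NULL. Walk through each book:
  - book 1 (Silent Waters): author_id=2 -> matches Brown
  - book 2 (Quiet Streets): author_id=NULL, no match -> kept with NULL
  - book 3 (Hollow Hills): author_id=4 -> matches Taylor
  - book 4 (The Red Mountain): author_id=NULL, no match -> kept with NULL
  - book 5 (Winter Gardens): author_id=5 -> matches Wilson
  - book 6 (The Iron Gate): author_id=5 -> matches Wilson
All 6 rows appear; 2 have NULL author.

SQL:
SELECT a.title, b.name AS author
FROM books a
LEFT JOIN authors b ON a.author_id = b.id

Result:
title            | author
-----------------+-------
Silent Waters    | Brown 
Quiet Streets    | NULL  
Hollow Hills     | Taylor
The Red Mountain | NULL  
Winter Gardens   | Wilson
The Iron Gate    | Wilson


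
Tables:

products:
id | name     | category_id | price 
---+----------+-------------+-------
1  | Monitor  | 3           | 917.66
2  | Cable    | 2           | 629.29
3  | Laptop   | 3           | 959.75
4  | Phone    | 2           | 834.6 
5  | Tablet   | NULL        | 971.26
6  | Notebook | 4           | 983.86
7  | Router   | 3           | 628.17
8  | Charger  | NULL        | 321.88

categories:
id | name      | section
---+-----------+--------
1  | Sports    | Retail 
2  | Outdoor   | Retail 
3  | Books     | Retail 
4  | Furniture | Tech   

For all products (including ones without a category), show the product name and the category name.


LEFT JOIN keeps every row from products (the left table); where category_id has no match in categories, the category columns become NULL. Walk through each product:
  - product 1 (Monitor): category_id=3 -> matches Books
  - product 2 (Cable): category_id=2 -> matches Outdoor
  - product 3 (Laptop): category_id=3 -> matches Books
  - product 4 (Phone): category_id=2 -> matches Outdoor
  - product 5 (Tablet): category_id=NULL, no match -> kept with NULL
  - product 6 (Notebook): category_id=4 -> matches Furniture
  - product 7 (Router): category_id=3 -> matches Books
  - product 8 (Charger): category_id=NULL, no match -> kept with NULL
All 8 rows appear; 2 have NULL category.

SQL:
SELECT a.name, b.name AS category
FROM products a
LEFT JOIN categories b ON a.category_id = b.id

Result:
name     | category 
---------+----------
Monitor  | Books    
Cable    | Outdoor  
Laptop   | Books    
Phone    | Outdoor  
Tablet   | NULL     
Notebook | Furniture
Router   | Books    
Charger  | NULL     


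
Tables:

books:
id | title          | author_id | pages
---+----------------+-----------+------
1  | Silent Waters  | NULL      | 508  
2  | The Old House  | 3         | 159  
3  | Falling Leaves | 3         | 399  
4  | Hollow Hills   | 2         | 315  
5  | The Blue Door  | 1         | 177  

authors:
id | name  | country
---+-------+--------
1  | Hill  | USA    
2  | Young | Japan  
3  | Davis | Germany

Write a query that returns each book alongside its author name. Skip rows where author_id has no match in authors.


INNER JOIN keeps only books rows whose author_id matches an id in authors. Walk through each book:
  - book 1 (Silent Waters): author_id=NULL, no match -> dropped
  - book 2 (The Old House): author_id=3 -> matches Davis
  - book 3 (Falling Leaves): author_id=3 -> matches Davis
  - book 4 (Hollow Hills): author_id=2 -> matches Young
  - book 5 (The Blue Door): author_id=1 -> matches Hill
So 1 of 5 rows is dropped.

SQL:
SELECT a.title, b.name AS author
FROM books a
INNER JOIN authors b ON a.author_id = b.id

Result:
title          | author
---------------+-------
The Old House  | Davis 
Falling Leaves | Davis 
Hollow Hills   | Young 
The Blue Door  | Hill  


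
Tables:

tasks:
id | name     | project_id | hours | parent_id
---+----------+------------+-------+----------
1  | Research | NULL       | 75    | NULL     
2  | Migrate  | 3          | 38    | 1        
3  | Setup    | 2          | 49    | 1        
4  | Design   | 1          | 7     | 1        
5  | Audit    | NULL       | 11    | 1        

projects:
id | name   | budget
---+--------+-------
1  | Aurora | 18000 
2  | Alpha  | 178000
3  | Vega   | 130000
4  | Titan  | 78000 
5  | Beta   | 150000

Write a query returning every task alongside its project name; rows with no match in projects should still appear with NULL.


LEFT JOIN keeps every row from tasks (the left table); where project_id has no match in projects, the project columns become NULL. Walk through each task:
  - task 1 (Research): project_id=NULL, no match -> kept with NULL
  - task 2 (Migrate): project_id=3 -> matches Vega
  - task 3 (Setup): project_id=2 -> matches Alpha
  - task 4 (Design): project_id=1 -> matches Aurora
  - task 5 (Audit): project_id=NULL, no match -> kept with NULL
All 5 rows appear; 2 have NULL project.

SQL:
SELECT a.name, b.name AS project
FROM tasks a
LEFT JOIN projects b ON a.project_id = b.id

Result:
name     | project
---------+--------
Research | NULL   
Migrate  | Vega   
Setup    | Alpha  
Design   | Aurora 
Audit    | NULL   


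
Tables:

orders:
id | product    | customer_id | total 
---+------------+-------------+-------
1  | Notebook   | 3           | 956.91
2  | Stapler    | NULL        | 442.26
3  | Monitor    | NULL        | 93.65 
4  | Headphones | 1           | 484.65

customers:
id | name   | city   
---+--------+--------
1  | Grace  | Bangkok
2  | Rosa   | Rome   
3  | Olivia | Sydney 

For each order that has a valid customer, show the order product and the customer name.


INNER JOIN keeps only orders rows whose customer_id matches an id in customers. Walk through each order:
  - order 1 (Notebook): customer_id=3 -> matches Olivia
  - order 2 (Stapler): customer_id=NULL, no match -> dropped
  - order 3 (Monitor): customer_id=NULL, no match -> dropped
  - order 4 (Headphones): customer_id=1 -> matches Grace
So 2 of 4 rows are dropped.

SQL:
SELECT a.product, b.name AS customer
FROM orders a
INNER JOIN customers b ON a.customer_id = b.id

Result:
product    | customer
-----------+---------
Notebook   | Olivia  
Headphones | Grace   


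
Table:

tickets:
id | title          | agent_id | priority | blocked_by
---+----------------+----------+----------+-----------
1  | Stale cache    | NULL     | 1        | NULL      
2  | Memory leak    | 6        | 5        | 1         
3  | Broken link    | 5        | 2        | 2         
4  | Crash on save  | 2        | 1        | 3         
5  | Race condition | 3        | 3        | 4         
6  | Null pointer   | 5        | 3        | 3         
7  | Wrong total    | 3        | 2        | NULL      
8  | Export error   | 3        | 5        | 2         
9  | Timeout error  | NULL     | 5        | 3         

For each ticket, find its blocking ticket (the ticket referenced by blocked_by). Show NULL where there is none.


This is a self-join: tickets is joined to a second copy of itself, matching each row's blocked_by to another row's id. Use LEFT JOIN so rows with blocked_by=NULL are kept.
  - ticket 1 (Stale cache): blocked_by=NULL -> NULL
  - ticket 2 (Memory leak): blocked_by=1 -> Stale cache
  - ticket 3 (Broken link): blocked_by=2 -> Memory leak
  - ticket 4 (Crash on save): blocked_by=3 -> Broken link
  - ticket 5 (Race condition): blocked_by=4 -> Crash on save
  - ticket 6 (Null pointer): blocked_by=3 -> Broken link
  - ticket 7 (Wrong total): blocked_by=NULL -> NULL
  - ticket 8 (Export error): blocked_by=2 -> Memory leak
  - ticket 9 (Timeout error): blocked_by=3 -> Broken link

SQL:
SELECT a.title AS item, b.title AS blocked_by
FROM tickets a
LEFT JOIN tickets b ON a.blocked_by = b.id

Result:
item           | blocked_by   
---------------+--------------
Stale cache    | NULL         
Memory leak    | Stale cache  
Broken link    | Memory leak  
Crash on save  | Broken link  
Race condition | Crash on save
Null pointer   | Broken link  
Wrong total    | NULL         
Export error   | Memory leak  
Timeout error  | Broken link  


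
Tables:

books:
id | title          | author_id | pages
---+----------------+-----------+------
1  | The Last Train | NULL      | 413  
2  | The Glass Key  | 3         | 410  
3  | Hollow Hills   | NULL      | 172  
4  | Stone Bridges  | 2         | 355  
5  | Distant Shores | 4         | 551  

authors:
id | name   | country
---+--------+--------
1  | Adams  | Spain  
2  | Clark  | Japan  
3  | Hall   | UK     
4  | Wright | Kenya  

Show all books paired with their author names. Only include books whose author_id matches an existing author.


INNER JOIN keeps only books rows whose author_id matches an id in authors. Walk through each book:
  - book 1 (The Last Train): author_id=NULL, no match -> dropped
  - book 2 (The Glass Key): author_id=3 -> matches Hall
  - book 3 (Hollow Hills): author_id=NULL, no match -> dropped
  - book 4 (Stone Bridges): author_id=2 -> matches Clark
  - book 5 (Distant Shores): author_id=4 -> matches Wright
So 2 of 5 rows are dropped.

SQL:
SELECT a.title, b.name AS author
FROM books a
INNER JOIN authors b ON a.author_id = b.id

Result:
title          | author
---------------+-------
The Glass Key  | Hall  
Stone Bridges  | Clark 
Distant Shores | Wright


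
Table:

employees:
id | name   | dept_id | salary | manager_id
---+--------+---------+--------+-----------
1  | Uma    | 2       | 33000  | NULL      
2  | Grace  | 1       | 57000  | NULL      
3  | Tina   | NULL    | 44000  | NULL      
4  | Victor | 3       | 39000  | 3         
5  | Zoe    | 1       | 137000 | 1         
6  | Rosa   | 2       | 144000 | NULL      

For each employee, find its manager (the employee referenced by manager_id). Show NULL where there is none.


This is a self-join: employees is joined to a second copy of itself, matching each row's manager_id to another row's id. Use LEFT JOIN so rows with manager_id=NULL are kept.
  - employee 1 (Uma): manager_id=NULL -> NULL
  - employee 2 (Grace): manager_id=NULL -> NULL
  - employee 3 (Tina): manager_id=NULL -> NULL
  - employee 4 (Victor): manager_id=3 -> Tina
  - employee 5 (Zoe): manager_id=1 -> Uma
  - employee 6 (Rosa): manager_id=NULL -> NULL

SQL:
SELECT a.name AS item, b.name AS manager
FROM employees a
LEFT JOIN employees b ON a.manager_id = b.id

Result:
item   | manager
-------+--------
Uma    | NULL   
Grace  | NULL   
Tina   | NULL   
Victor | Tina   
Zoe    | Uma    
Rosa   | NULL   


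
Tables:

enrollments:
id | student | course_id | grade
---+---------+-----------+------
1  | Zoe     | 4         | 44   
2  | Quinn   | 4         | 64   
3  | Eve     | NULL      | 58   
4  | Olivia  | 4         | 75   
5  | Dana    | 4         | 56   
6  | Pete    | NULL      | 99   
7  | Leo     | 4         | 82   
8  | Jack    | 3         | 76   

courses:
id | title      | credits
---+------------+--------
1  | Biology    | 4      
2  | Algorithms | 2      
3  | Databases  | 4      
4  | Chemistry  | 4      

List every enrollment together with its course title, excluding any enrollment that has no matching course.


INNER JOIN keeps only enrollments rows whose course_id matches an id in courses. Walk through each enrollment:
  - enrollment 1 (Zoe): course_id=4 -> matches Chemistry
  - enrollment 2 (Quinn): course_id=4 -> matches Chemistry
  - enrollment 3 (Eve): course_id=NULL, no match -> dropped
  - enrollment 4 (Olivia): course_id=4 -> matches Chemistry
  - enrollment 5 (Dana): course_id=4 -> matches Chemistry
  - enrollment 6 (Pete): course_id=NULL, no match -> dropped
  - enrollment 7 (Leo): course_id=4 -> matches Chemistry
  - enrollment 8 (Jack): course_id=3 -> matches Databases
So 2 of 8 rows are dropped.

SQL:
SELECT a.student, b.title AS course
FROM enrollments a
INNER JOIN courses b ON a.course_id = b.id

Result:
student | course   
--------+----------
Zoe     | Chemistry
Quinn   | Chemistry
Olivia  | Chemistry
Dana    | Chemistry
Leo     | Chemistry
Jack    | Databases


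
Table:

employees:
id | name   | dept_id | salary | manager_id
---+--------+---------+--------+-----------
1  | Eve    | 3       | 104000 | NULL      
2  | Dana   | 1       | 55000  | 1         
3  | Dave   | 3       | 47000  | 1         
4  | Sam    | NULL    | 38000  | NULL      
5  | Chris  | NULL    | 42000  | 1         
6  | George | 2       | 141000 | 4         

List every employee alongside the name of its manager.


This is a self-join: employees is joined to a second copy of itself, matching each row's manager_id to another row's id. Use LEFT JOIN so rows with manager_id=NULL are kept.
  - employee 1 (Eve): manager_id=NULL -> NULL
  - employee 2 (Dana): manager_id=1 -> Eve
  - employee 3 (Dave): manager_id=1 -> Eve
  - employee 4 (Sam): manager_id=NULL -> NULL
  - employee 5 (Chris): manager_id=1 -> Eve
  - employee 6 (George): manager_id=4 -> Sam

SQL:
SELECT a.name AS item, b.name AS manager
FROM employees a
LEFT JOIN employees b ON a.manager_id = b.id

Result:
item   | manager
-------+--------
Eve    | NULL   
Dana   | Eve    
Dave   | Eve    
Sam    | NULL   
Chris  | Eve    
George | Sam    


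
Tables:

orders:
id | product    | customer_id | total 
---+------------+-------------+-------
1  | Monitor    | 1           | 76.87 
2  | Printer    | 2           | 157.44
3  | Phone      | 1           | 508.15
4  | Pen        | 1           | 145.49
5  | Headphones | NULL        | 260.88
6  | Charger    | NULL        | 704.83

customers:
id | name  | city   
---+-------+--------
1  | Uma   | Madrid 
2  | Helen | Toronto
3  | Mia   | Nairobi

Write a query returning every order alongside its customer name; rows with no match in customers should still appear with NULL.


LEFT JOIN keeps every row from orders (the left table); where customer_id has no match in customers, the customer columns become NULL. Walk through each order:
  - order 1 (Monitor): customer_id=1 -> matches Uma
  - order 2 (Printer): customer_id=2 -> matches Helen
  - order 3 (Phone): customer_id=1 -> matches Uma
  - order 4 (Pen): customer_id=1 -> matches Uma
  - order 5 (Headphones): customer_id=NULL, no match -> kept with NULL
  - order 6 (Charger): customer_id=NULL, no match -> kept with NULL
All 6 rows appear; 2 have NULL customer.

SQL:
SELECT a.product, b.name AS customer
FROM orders a
LEFT JOIN customers b ON a.customer_id = b.id

Result:
product    | customer
-----------+---------
Monitor    | Uma     
Printer    | Helen   
Phone      | Uma     
Pen        | Uma     
Headphones | NULL    
Charger    | NULL    


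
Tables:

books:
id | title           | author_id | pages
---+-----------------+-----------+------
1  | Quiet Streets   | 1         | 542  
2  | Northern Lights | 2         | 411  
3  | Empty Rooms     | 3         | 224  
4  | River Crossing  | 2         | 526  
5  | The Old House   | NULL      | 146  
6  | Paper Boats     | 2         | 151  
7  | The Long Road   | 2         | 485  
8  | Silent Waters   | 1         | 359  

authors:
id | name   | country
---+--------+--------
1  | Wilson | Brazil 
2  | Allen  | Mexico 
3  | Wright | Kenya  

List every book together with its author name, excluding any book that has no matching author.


INNER JOIN keeps only books rows whose author_id matches an id in authors. Walk through each book:
  - book 1 (Quiet Streets): author_id=1 -> matches Wilson
  - book 2 (Northern Lights): author_id=2 -> matches Allen
  - book 3 (Empty Rooms): author_id=3 -> matches Wright
  - book 4 (River Crossing): author_id=2 -> matches Allen
  - book 5 (The Old House): author_id=NULL, no match -> dropped
  - book 6 (Paper Boats): author_id=2 -> matches Allen
  - book 7 (The Long Road): author_id=2 -> matches Allen
  - book 8 (Silent Waters): author_id=1 -> matches Wilson
So 1 of 8 rows is dropped.

SQL:
SELECT a.title, b.name AS author
FROM books a
INNER JOIN authors b ON a.author_id = b.id

Result:
title           | author
----------------+-------
Quiet Streets   | Wilson
Northern Lights | Allen 
Empty Rooms     | Wright
River Crossing  | Allen 
Paper Boats     | Allen 
The Long Road   | Allen 
Silent Waters   | Wilson


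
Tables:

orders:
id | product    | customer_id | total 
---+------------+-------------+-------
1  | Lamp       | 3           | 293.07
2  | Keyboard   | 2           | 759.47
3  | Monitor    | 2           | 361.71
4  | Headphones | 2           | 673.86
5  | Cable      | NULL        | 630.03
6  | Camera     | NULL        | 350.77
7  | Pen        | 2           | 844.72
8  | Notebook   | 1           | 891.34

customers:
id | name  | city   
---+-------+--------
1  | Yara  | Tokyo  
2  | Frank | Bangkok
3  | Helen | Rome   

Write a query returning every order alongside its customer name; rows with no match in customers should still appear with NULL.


LEFT JOIN keeps every row from orders (the left table); where customer_id has no match in customers, the customer columns become NULL. Walk through each order:
  - order 1 (Lamp): customer_id=3 -> matches Helen
  - order 2 (Keyboard): customer_id=2 -> matches Frank
  - order 3 (Monitor): customer_id=2 -> matches Frank
  - order 4 (Headphones): customer_id=2 -> matches Frank
  - order 5 (Cable): customer_id=NULL, no match -> kept with NULL
  - order 6 (Camera): customer_id=NULL, no match -> kept with NULL
  - order 7 (Pen): customer_id=2 -> matches Frank
  - order 8 (Notebook): customer_id=1 -> matches Yara
All 8 rows appear; 2 have NULL customer.

SQL:
SELECT a.product, b.name AS customer
FROM orders a
LEFT JOIN customers b ON a.customer_id = b.id

Result:
product    | customer
-----------+---------
Lamp       | Helen   
Keyboard   | Frank   
Monitor    | Frank   
Headphones | Frank   
Cable      | NULL    
Camera     | NULL    
Pen        | Frank   
Notebook   | Yara    


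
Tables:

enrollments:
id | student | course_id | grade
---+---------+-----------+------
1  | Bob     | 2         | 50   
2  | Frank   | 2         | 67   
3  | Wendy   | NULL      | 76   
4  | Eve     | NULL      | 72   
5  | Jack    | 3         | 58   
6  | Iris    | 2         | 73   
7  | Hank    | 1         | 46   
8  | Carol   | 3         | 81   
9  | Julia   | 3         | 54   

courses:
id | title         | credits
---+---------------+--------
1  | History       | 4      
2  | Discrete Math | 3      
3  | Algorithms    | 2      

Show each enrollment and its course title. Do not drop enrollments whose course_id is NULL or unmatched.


LEFT JOIN keeps every row from enrollments (the left table); where course_id has no match in courses, the course columns become NULL. Walk through each enrollment:
  - enrollment 1 (Bob): course_id=2 -> matches Discrete Math
  - enrollment 2 (Frank): course_id=2 -> matches Discrete Math
  - enrollment 3 (Wendy): course_id=NULL, no match -> kept with NULL
  - enrollment 4 (Eve): course_id=NULL, no match -> kept with NULL
  - enrollment 5 (Jack): course_id=3 -> matches Algorithms
  - enrollment 6 (Iris): course_id=2 -> matches Discrete Math
  - enrollment 7 (Hank): course_id=1 -> matches History
  - enrollment 8 (Carol): course_id=3 -> matches Algorithms
  - enrollment 9 (Julia): course_id=3 -> matches Algorithms
All 9 rows appear; 2 have NULL course.

SQL:
SELECT a.student, b.title AS course
FROM enrollments a
LEFT JOIN courses b ON a.course_id = b.id

Result:
student | course       
--------+--------------
Bob     | Discrete Math
Frank   | Discrete Math
Wendy   | NULL         
Eve     | NULL         
Jack    | Algorithms   
Iris    | Discrete Math
Hank    | History      
Carol   | Algorithms   
Julia   | Algorithms   


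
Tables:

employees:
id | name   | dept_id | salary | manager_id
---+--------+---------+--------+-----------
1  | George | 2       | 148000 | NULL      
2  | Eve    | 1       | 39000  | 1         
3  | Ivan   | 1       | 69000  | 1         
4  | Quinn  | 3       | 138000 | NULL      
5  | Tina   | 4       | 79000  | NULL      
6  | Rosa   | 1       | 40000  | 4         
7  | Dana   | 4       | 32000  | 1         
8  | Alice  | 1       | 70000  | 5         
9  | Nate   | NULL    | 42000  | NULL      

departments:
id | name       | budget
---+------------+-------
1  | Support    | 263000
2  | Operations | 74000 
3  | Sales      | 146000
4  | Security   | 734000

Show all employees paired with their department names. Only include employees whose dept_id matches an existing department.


INNER JOIN keeps only employees rows whose dept_id matches an id in departments. Walk through each employee:
  - employee 1 (George): dept_id=2 -> matches Operations
  - employee 2 (Eve): dept_id=1 -> matches Support
  - employee 3 (Ivan): dept_id=1 -> matches Support
  - employee 4 (Quinn): dept_id=3 -> matches Sales
  - employee 5 (Tina): dept_id=4 -> matches Security
  - employee 6 (Rosa): dept_id=1 -> matches Support
  - employee 7 (Dana): dept_id=4 -> matches Security
  - employee 8 (Alice): dept_id=1 -> matches Support
  - employee 9 (Nate): dept_id=NULL, no match -> dropped
So 1 of 9 rows is dropped.

SQL:
SELECT a.name, b.name AS department
FROM employees a
INNER JOIN departments b ON a.dept_id = b.id

Result:
name   | department
-------+-----------
George | Operations
Eve    | Support   
Ivan   | Support   
Quinn  | Sales     
Tina   | Security  
Rosa   | Support   
Dana   | Security  
Alice  | Support   


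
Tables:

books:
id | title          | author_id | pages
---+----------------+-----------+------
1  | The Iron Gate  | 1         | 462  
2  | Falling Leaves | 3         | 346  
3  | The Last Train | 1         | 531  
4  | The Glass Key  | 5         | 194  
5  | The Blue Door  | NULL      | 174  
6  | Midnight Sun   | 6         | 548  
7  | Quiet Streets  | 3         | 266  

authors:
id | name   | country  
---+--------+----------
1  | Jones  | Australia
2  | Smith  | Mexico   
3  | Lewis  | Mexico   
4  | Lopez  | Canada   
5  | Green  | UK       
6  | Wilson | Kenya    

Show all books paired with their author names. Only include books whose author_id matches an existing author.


INNER JOIN keeps only books rows whose author_id matches an id in authors. Walk through each book:
  - book 1 (The Iron Gate): author_id=1 -> matches Jones
  - book 2 (Falling Leaves): author_id=3 -> matches Lewis
  - book 3 (The Last Train): author_id=1 -> matches Jones
  - book 4 (The Glass Key): author_id=5 -> matches Green
  - book 5 (The Blue Door): author_id=NULL, no match -> dropped
  - book 6 (Midnight Sun): author_id=6 -> matches Wilson
  - book 7 (Quiet Streets): author_id=3 -> matches Lewis
So 1 of 7 rows is dropped.

SQL:
SELECT a.title, b.name AS author
FROM books a
INNER JOIN authors b ON a.author_id = b.id

Result:
title          | author
---------------+-------
The Iron Gate  | Jones 
Falling Leaves | Lewis 
The Last Train | Jones 
The Glass Key  | Green 
Midnight Sun   | Wilson
Quiet Streets  | Lewis 


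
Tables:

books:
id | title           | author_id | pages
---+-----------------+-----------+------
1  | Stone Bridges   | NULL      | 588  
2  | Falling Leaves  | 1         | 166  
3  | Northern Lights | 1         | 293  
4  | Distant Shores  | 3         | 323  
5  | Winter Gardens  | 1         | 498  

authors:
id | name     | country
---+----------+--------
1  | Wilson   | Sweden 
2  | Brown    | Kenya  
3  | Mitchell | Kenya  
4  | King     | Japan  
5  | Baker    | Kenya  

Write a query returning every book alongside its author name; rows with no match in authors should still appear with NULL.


LEFT JOIN keeps every row from books (the left table); where author_id has no match in authors, the author columns become NULL. Walk through each book:
  - book 1 (Stone Bridges): author_id=NULL, no match -> kept with NULL
  - book 2 (Falling Leaves): author_id=1 -> matches Wilson
  - book 3 (Northern Lights): author_id=1 -> matches Wilson
  - book 4 (Distant Shores): author_id=3 -> matches Mitchell
  - book 5 (Winter Gardens): author_id=1 -> matches Wilson
All 5 rows appear; 1 has NULL author.

SQL:
SELECT a.title, b.name AS author
FROM books a
LEFT JOIN authors b ON a.author_id = b.id

Result:
title           | author  
----------------+---------
Stone Bridges   | NULL    
Falling Leaves  | Wilson  
Northern Lights | Wilson  
Distant Shores  | Mitchell
Winter Gardens  | Wilson  


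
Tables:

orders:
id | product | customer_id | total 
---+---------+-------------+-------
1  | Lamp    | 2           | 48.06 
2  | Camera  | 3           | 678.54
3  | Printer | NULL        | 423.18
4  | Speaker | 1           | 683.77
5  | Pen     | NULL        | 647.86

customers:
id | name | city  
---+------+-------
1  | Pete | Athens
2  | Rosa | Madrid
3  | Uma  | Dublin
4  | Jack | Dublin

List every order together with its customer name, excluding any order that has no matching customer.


INNER JOIN keeps only orders rows whose customer_id matches an id in customers. Walk through each order:
  - order 1 (Lamp): customer_id=2 -> matches Rosa
  - order 2 (Camera): customer_id=3 -> matches Uma
  - order 3 (Printer): customer_id=NULL, no match -> dropped
  - order 4 (Speaker): customer_id=1 -> matches Pete
  - order 5 (Pen): customer_id=NULL, no match -> dropped
So 2 of 5 rows are dropped.

SQL:
SELECT a.product, b.name AS customer
FROM orders a
INNER JOIN customers b ON a.customer_id = b.id

Result:
product | customer
--------+---------
Lamp    | Rosa    
Camera  | Uma     
Speaker | Pete    


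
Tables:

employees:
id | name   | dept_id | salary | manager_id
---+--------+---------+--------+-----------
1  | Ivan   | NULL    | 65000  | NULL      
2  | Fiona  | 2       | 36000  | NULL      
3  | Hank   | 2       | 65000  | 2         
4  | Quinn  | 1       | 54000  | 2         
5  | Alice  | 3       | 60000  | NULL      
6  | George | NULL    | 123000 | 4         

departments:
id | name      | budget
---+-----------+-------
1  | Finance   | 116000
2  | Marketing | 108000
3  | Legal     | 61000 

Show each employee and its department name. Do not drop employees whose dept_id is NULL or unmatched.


LEFT JOIN keeps every row from employees (the left table); where dept_id has no match in departments, the department columns become NULL. Walk through each employee:
  - employee 1 (Ivan): dept_id=NULL, no match -> kept with NULL
  - employee 2 (Fiona): dept_id=2 -> matches Marketing
  - employee 3 (Hank): dept_id=2 -> matches Marketing
  - employee 4 (Quinn): dept_id=1 -> matches Finance
  - employee 5 (Alice): dept_id=3 -> matches Legal
  - employee 6 (George): dept_id=NULL, no match -> kept with NULL
All 6 rows appear; 2 have NULL department.

SQL:
SELECT a.name, b.name AS department
FROM employees a
LEFT JOIN departments b ON a.dept_id = b.id

Result:
name   | department
-------+-----------
Ivan   | NULL      
Fiona  | Marketing 
Hank   | Marketing 
Quinn  | Finance   
Alice  | Legal     
George | NULL      


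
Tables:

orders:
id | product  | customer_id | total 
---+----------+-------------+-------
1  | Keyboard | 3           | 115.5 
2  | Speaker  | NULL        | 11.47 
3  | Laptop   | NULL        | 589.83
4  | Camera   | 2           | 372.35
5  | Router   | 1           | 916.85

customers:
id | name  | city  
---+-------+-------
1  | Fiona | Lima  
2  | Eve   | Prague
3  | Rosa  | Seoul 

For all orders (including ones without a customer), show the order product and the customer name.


LEFT JOIN keeps every row from orders (the left table); where customer_id has no match in customers, the customer columns become NULL. Walk through each order:
  - order 1 (Keyboard): customer_id=3 -> matches Rosa
  - order 2 (Speaker): customer_id=NULL, no match -> kept with NULL
  - order 3 (Laptop): customer_id=NULL, no match -> kept with NULL
  - order 4 (Camera): customer_id=2 -> matches Eve
  - order 5 (Router): customer_id=1 -> matches Fiona
All 5 rows appear; 2 have NULL customer.

SQL:
SELECT a.product, b.name AS customer
FROM orders a
LEFT JOIN customers b ON a.customer_id = b.id

Result:
product  | customer
---------+---------
Keyboard | Rosa    
Speaker  | NULL    
Laptop   | NULL    
Camera   | Eve     
Router   | Fiona   


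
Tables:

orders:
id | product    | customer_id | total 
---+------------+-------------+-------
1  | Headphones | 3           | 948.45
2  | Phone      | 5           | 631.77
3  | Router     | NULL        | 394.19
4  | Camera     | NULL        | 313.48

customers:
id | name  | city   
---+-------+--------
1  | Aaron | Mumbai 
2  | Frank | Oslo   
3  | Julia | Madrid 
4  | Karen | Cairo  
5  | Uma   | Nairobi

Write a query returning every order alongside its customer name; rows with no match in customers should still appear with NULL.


LEFT JOIN keeps every row from orders (the left table); where customer_id has no match in customers, the customer columns become NULL. Walk through each order:
  - order 1 (Headphones): customer_id=3 -> matches Julia
  - order 2 (Phone): customer_id=5 -> matches Uma
  - order 3 (Router): customer_id=NULL, no match -> kept with NULL
  - order 4 (Camera): customer_id=NULL, no match -> kept with NULL
All 4 rows appear; 2 have NULL customer.

SQL:
SELECT a.product, b.name AS customer
FROM orders a
LEFT JOIN customers b ON a.customer_id = b.id

Result:
product    | customer
-----------+---------
Headphones | Julia   
Phone      | Uma     
Router     | NULL    
Camera     | NULL    
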